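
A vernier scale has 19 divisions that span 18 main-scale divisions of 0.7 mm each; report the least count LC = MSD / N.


LC = MSD / n_div
= 0.7 / 19
= 0.0368

0.0368


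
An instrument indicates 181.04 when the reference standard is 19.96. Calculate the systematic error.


Systematic error = measured - true
= 181.04 - 19.96
= 161.0800

161.0800


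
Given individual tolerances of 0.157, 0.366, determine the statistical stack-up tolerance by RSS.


RSS = sqrt(0.157^2 + 0.366^2)
= sqrt(0.158605)
= 0.3983

0.3983


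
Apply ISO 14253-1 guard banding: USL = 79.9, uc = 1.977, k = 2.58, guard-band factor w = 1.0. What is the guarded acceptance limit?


U = k * uc = 2.58 * 1.977 = 5.10066
guard band g = w * U = 1.0 * 5.10066 = 5.10066
AL = USL - g = 79.9 - 5.10066
AL = 74.7993

74.7993


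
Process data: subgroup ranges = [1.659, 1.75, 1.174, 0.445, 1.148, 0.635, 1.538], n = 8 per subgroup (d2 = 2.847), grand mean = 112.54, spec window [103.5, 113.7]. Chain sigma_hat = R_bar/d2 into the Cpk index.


R_bar = (1.659 + 1.75 + 1.174 + 0.445 + 1.148 + 0.635 + 1.538) / 7 = 1.1927143
sigma = R_bar / d2 = 1.1927143 / 2.847 = 0.41893723
Cp = (USL - LSL)/(6*sigma) = (113.7 - 103.5)/(6*0.41893723) = 4.0579
Cpu = (113.7 - 112.54)/(3*0.41893723) = 0.9230
Cpl = (112.54 - 103.5)/(3*0.41893723) = 7.1928
Cpk = min(Cpu, Cpl) = 0.9230

0.9230


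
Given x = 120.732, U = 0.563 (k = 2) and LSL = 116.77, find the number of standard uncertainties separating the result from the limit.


u = U / k = 0.563 / 2 = 0.2815
margin = |LSL - x| = |116.77 - 120.732| = 3.962
z = margin / u = 3.962 / 0.2815
z = 14.0746

14.0746


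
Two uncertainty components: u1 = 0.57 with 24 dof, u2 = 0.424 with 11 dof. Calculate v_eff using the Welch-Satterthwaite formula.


uc = sqrt(u1^2 + u2^2) = sqrt(0.57^2 + 0.424^2) = 0.71040552
v_eff = uc^4 / (u1^4/v1 + u2^4/v2)
= 0.71040552^4 / (0.57^4/24 + 0.424^4/11)
= 0.25469787 / 0.0073364619
v_eff = 34.7167

34.7167


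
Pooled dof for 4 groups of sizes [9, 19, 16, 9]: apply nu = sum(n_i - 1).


nu = sum_i (n_i - 1)
nu = ((9 - 1) + (19 - 1) + (16 - 1) + (9 - 1))
nu = 8 + 18 + 15 + 8
nu = 49

49


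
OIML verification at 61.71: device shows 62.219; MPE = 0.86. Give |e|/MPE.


e = indication - reference = 62.219 - 61.71 = 0.5090
|e| = 0.5090
ratio = |e| / MPE = 0.5090 / 0.86
ratio = 0.5919

0.5919


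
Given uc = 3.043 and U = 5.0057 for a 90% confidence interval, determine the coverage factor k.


k = U / uc
k = 5.0057 / 3.043
k = 1.645

1.645


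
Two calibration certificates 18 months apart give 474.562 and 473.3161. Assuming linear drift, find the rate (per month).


rate = (v2 - v1) / months
= (473.3161 - 474.562) / 18
= -1.2459 / 18
= -0.0692

-0.0692


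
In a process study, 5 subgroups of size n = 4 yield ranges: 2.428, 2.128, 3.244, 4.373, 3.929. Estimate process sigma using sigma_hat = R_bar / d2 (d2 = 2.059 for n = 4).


R_bar = (2.428 + 2.128 + 3.244 + 4.373 + 3.929) / 5
R_bar = 16.102 / 5 = 3.2204
sigma_hat = R_bar / d2 = 3.2204 / 2.059 = 1.5641

1.5641


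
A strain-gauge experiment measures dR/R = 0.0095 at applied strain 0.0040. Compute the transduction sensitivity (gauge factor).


GF = (dR/R) / epsilon
= 0.0095 / 0.0040
= 2.3750

2.3750


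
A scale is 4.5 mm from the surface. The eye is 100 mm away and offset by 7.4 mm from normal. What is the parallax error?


error = h * offset / d
= 4.5 * 7.4 / 100
= 0.3330

0.3330


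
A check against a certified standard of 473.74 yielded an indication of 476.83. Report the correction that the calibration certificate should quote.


Correction = standard - reading
= 473.74 - 476.83
= -3.0900

-3.0900


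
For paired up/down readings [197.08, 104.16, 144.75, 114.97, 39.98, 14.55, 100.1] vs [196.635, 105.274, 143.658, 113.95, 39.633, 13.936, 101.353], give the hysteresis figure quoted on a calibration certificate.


|197.08 - 196.635| = 0.4450
|104.16 - 105.274| = 1.1140
|144.75 - 143.658| = 1.0920
|114.97 - 113.95| = 1.0200
|39.98 - 39.633| = 0.3470
|14.55 - 13.936| = 0.6140
|100.1 - 101.353| = 1.2530
hysteresis = max(diffs) = 1.2530

1.2530


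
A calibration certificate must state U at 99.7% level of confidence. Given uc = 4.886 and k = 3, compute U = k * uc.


U = k * uc
U = 3 * 4.886
U = 14.6580

14.6580


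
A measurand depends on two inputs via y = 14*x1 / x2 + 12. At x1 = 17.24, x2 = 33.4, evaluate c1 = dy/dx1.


y = 14*x1 / x2 + 12
dy/dx1 = 14/x2
Evaluate at x2 = 33.4: c1 = 14 / 33.4
c1 = 0.4192

0.4192


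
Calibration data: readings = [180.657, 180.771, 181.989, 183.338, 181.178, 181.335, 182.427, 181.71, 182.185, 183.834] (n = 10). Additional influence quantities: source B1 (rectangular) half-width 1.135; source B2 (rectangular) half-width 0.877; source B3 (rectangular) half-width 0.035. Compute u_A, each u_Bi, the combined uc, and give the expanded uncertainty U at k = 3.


mean = (180.657 + 180.771 + 181.989 + 183.338 + 181.178 + 181.335 + 182.427 + 181.71 + 182.185 + 183.834) / 10 = 181.9424
s = sqrt(sum((x - mean)^2)/(n-1)) = 1.0463373
u_A = s / sqrt(n) = 1.0463373 / sqrt(10) = 0.33088091
u_B1 = 1.135 / sqrt(3) = 0.65529256
u_B2 = 0.877 / sqrt(3) = 0.50633619
u_B3 = 0.035 / sqrt(3) = 0.020207259
uc = sqrt(0.33088091^2 + 0.65529256^2 + 0.50633619^2 + 0.020207259^2) = 0.89200627
U = k * uc = 3 * 0.89200627
U = 2.6760

2.6760


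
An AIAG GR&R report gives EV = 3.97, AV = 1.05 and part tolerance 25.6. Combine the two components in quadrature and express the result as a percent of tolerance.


GRR = sqrt(EV^2 + AV^2) = sqrt(3.97^2 + 1.05^2) = 4.106507
%GRR = GRR / tol * 100 = 4.106507 / 25.6 * 100
%GRR = 16.0410

16.0410


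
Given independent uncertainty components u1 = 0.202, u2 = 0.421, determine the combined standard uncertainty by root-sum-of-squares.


uc = sqrt(0.202^2 + 0.421^2)
uc = sqrt(0.218045)
uc = 0.4670

0.4670


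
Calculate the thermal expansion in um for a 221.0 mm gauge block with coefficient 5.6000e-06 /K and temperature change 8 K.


dL = L * alpha * dT
= 221.0 * 5.6000e-06 * 8
= 0.0099008 mm
dL_um = 0.0099008 * 1000 = 9.9008 um

9.9008


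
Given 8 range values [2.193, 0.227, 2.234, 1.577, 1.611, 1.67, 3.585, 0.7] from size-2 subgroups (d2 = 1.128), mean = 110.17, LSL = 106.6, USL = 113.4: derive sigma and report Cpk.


R_bar = (2.193 + 0.227 + 2.234 + 1.577 + 1.611 + 1.67 + 3.585 + 0.7) / 8 = 1.724625
sigma = R_bar / d2 = 1.724625 / 1.128 = 1.5289229
Cp = (USL - LSL)/(6*sigma) = (113.4 - 106.6)/(6*1.5289229) = 0.7413
Cpu = (113.4 - 110.17)/(3*1.5289229) = 0.7042
Cpl = (110.17 - 106.6)/(3*1.5289229) = 0.7783
Cpk = min(Cpu, Cpl) = 0.7042

0.7042


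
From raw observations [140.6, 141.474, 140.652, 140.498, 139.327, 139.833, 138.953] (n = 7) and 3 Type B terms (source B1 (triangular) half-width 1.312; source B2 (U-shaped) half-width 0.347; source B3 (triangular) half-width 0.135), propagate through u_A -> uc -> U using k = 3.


mean = (140.6 + 141.474 + 140.652 + 140.498 + 139.327 + 139.833 + 138.953) / 7 = 140.191
s = sqrt(sum((x - mean)^2)/(n-1)) = 0.86866219
u_A = s / sqrt(n) = 0.86866219 / sqrt(7) = 0.32832345
u_B1 = 1.312 / sqrt(6) = 0.53562176
u_B2 = 0.347 / sqrt(2) = 0.24536605
u_B3 = 0.135 / sqrt(6) = 0.055113519
uc = sqrt(0.32832345^2 + 0.53562176^2 + 0.24536605^2 + 0.055113519^2) = 0.67670448
U = k * uc = 3 * 0.67670448
U = 2.0301

2.0301


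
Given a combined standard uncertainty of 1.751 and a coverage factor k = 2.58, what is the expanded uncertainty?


U = k * uc
U = 2.58 * 1.751
U = 4.5176

4.5176


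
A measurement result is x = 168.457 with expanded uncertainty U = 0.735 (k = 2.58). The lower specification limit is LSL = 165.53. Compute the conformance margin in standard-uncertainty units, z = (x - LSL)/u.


u = U / k = 0.735 / 2.58 = 0.28488372
margin = |LSL - x| = |165.53 - 168.457| = 2.927
z = margin / u = 2.927 / 0.28488372
z = 10.2744

10.2744


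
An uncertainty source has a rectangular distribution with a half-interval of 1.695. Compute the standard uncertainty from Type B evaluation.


u_B = half_width / sqrt(3)
u_B = 1.695 / 1.7320508
u_B = 0.9786

0.9786


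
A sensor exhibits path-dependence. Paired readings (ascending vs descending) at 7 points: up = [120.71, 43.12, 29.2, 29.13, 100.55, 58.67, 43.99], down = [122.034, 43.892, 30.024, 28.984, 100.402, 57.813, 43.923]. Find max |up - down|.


|120.71 - 122.034| = 1.3240
|43.12 - 43.892| = 0.7720
|29.2 - 30.024| = 0.8240
|29.13 - 28.984| = 0.1460
|100.55 - 100.402| = 0.1480
|58.67 - 57.813| = 0.8570
|43.99 - 43.923| = 0.0670
hysteresis = max(diffs) = 1.3240

1.3240


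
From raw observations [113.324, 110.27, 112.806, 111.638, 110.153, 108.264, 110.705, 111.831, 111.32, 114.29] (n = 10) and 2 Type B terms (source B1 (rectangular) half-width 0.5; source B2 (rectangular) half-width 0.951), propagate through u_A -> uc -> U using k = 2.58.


mean = (113.324 + 110.27 + 112.806 + 111.638 + 110.153 + 108.264 + 110.705 + 111.831 + 111.32 + 114.29) / 10 = 111.4601
s = sqrt(sum((x - mean)^2)/(n-1)) = 1.7446052
u_A = s / sqrt(n) = 1.7446052 / sqrt(10) = 0.5516926
u_B1 = 0.5 / sqrt(3) = 0.28867513
u_B2 = 0.951 / sqrt(3) = 0.54906011
uc = sqrt(0.5516926^2 + 0.28867513^2 + 0.54906011^2) = 0.83015966
U = k * uc = 2.58 * 0.83015966
U = 2.1418

2.1418


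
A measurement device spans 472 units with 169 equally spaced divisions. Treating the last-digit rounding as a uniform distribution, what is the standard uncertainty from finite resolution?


resolution = range / divisions
resolution = 472 / 169 = 2.7928994
u_res = resolution / (2*sqrt(3))
u_res = 2.7928994 / 3.4641016
u_res = 0.8062

0.8062


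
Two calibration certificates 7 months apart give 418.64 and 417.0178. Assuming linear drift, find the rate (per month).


rate = (v2 - v1) / months
= (417.0178 - 418.64) / 7
= -1.6222 / 7
= -0.2317

-0.2317


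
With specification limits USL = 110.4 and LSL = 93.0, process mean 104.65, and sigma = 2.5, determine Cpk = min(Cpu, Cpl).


Cpu = (USL - mean) / (3*sigma) = (110.4 - 104.65) / (3*2.5) = 0.7667
Cpl = (mean - LSL) / (3*sigma) = (104.65 - 93.0) / (3*2.5) = 1.5533
Cpk = min(Cpu, Cpl) = 0.7667

0.7667


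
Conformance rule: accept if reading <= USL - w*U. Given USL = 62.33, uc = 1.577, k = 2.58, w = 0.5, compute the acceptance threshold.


U = k * uc = 2.58 * 1.577 = 4.06866
guard band g = w * U = 0.5 * 4.06866 = 2.03433
AL = USL - g = 62.33 - 2.03433
AL = 60.2957

60.2957


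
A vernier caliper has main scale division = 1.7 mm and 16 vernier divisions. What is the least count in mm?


LC = MSD / n_div
= 1.7 / 16
= 0.1062

0.1062


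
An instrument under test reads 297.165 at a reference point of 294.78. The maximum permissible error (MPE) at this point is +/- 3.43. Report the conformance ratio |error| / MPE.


e = indication - reference = 297.165 - 294.78 = 2.3850
|e| = 2.3850
ratio = |e| / MPE = 2.3850 / 3.43
ratio = 0.6953

0.6953


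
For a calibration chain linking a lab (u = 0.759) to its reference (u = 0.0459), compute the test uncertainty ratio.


TUR = u_lab / u_ref
= 0.759 / 0.0459
= 16.5359

16.5359


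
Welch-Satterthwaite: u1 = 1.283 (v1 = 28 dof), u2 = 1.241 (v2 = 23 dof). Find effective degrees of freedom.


uc = sqrt(u1^2 + u2^2) = sqrt(1.283^2 + 1.241^2) = 1.7849846
v_eff = uc^4 / (u1^4/v1 + u2^4/v2)
= 1.7849846^4 / (1.283^4/28 + 1.241^4/23)
= 10.151679 / 0.19989564
v_eff = 50.7849

50.7849


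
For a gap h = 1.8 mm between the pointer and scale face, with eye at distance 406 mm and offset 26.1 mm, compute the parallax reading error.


error = h * offset / d
= 1.8 * 26.1 / 406
= 0.1157

0.1157


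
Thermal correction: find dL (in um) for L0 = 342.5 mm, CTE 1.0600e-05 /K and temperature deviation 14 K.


dL = L * alpha * dT
= 342.5 * 1.0600e-05 * 14
= 0.0508270 mm
dL_um = 0.0508270 * 1000 = 50.8270 um

50.8270


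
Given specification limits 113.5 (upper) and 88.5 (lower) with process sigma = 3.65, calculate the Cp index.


Cp = (USL - LSL) / (6 * sigma)
= (113.5 - 88.5) / (6 * 3.65)
= 25.0000 / 21.9000
= 1.1416

1.1416


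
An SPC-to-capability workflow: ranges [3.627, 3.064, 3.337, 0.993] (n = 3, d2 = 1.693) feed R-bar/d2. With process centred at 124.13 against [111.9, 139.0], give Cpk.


R_bar = (3.627 + 3.064 + 3.337 + 0.993) / 4 = 2.75525
sigma = R_bar / d2 = 2.75525 / 1.693 = 1.6274365
Cp = (USL - LSL)/(6*sigma) = (139.0 - 111.9)/(6*1.6274365) = 2.7753
Cpu = (139.0 - 124.13)/(3*1.6274365) = 3.0457
Cpl = (124.13 - 111.9)/(3*1.6274365) = 2.5050
Cpk = min(Cpu, Cpl) = 2.5050

2.5050


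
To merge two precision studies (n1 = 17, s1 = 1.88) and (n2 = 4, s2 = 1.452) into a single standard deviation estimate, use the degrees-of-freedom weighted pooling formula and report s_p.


s_p = sqrt(((n1-1)*s1^2 + (n2-1)*s2^2) / (n1+n2-2))
numerator = (17-1)*1.88^2 + (4-1)*1.452^2 = 56.5504 + 6.324912 = 62.875312
denominator = 17 + 4 - 2 = 19
s_p^2 = 62.875312 / 19 = 3.3092269
s_p = sqrt(3.3092269) = 1.8191

1.8191


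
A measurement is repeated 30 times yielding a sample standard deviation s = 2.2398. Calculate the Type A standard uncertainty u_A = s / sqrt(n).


u_A = s / sqrt(n)
u_A = 2.2398 / sqrt(30)
u_A = 2.2398 / 5.4772256
u_A = 0.4089

0.4089


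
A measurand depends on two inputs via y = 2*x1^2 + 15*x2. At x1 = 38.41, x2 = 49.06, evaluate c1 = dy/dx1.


y = 2*x1^2 + 15*x2
dy/dx1 = 2*2*x1
Evaluate at x1 = 38.41: c1 = 4 * 38.41
c1 = 153.6400

153.6400


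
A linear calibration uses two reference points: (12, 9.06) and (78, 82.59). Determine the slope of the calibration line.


slope = (y2 - y1) / (x2 - x1)
= (82.59 - 9.06) / (78 - 12)
= 73.5300 / 66
= 1.1141

1.1141


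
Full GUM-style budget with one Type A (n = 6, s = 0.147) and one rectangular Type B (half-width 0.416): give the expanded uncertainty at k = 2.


u_A = s / sqrt(n) = 0.147 / sqrt(6) = 0.060012499
u_B = half_width / sqrt(3) = 0.416 / sqrt(3) = 0.24017771
uc = sqrt(u_A^2 + u_B^2) = sqrt(0.060012499^2 + 0.24017771^2) = 0.24756177
U = k * uc = 2 * 0.24756177
U = 0.4951

0.4951


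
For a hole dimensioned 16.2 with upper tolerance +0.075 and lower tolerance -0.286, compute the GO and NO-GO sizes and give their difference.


GO = nominal - lower_tol (smallest hole = maximum material condition)
GO = 16.2 - 0.286 = 15.914
NO-GO = nominal + upper_tol (largest hole = least material condition)
NO-GO = 16.2 + 0.075 = 16.275
spread = NO-GO - GO = 16.275 - 15.914 = 0.3610

0.3610


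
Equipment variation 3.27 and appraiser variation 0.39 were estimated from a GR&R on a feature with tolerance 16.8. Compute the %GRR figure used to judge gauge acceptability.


GRR = sqrt(EV^2 + AV^2) = sqrt(3.27^2 + 0.39^2) = 3.2931748
%GRR = GRR / tol * 100 = 3.2931748 / 16.8 * 100
%GRR = 19.6022

19.6022


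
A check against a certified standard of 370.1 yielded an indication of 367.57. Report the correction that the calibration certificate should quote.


Correction = standard - reading
= 370.1 - 367.57
= 2.5300

2.5300


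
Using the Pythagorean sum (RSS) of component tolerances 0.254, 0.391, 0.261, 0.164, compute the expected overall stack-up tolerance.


RSS = sqrt(0.254^2 + 0.391^2 + 0.261^2 + 0.164^2)
= sqrt(0.312414)
= 0.5589

0.5589


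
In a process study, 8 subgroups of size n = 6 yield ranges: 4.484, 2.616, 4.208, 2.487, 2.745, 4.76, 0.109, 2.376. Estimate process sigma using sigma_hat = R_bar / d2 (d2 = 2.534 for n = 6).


R_bar = (4.484 + 2.616 + 4.208 + 2.487 + 2.745 + 4.76 + 0.109 + 2.376) / 8
R_bar = 23.785 / 8 = 2.973125
sigma_hat = R_bar / d2 = 2.973125 / 2.534 = 1.1733

1.1733


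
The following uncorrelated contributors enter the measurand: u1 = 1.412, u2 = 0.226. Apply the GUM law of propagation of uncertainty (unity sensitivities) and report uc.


uc = sqrt(1.412^2 + 0.226^2)
uc = sqrt(2.04482)
uc = 1.4300

1.4300


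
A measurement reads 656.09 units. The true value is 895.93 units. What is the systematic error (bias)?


Systematic error = measured - true
= 656.09 - 895.93
= -239.8400

-239.8400


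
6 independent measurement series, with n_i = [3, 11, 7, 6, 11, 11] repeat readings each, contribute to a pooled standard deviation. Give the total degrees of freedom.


nu = sum_i (n_i - 1)
nu = ((3 - 1) + (11 - 1) + (7 - 1) + (6 - 1) + (11 - 1) + (11 - 1))
nu = 2 + 10 + 6 + 5 + 10 + 10
nu = 43

43


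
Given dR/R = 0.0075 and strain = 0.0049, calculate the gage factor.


GF = (dR/R) / epsilon
= 0.0075 / 0.0049
= 1.5306

1.5306


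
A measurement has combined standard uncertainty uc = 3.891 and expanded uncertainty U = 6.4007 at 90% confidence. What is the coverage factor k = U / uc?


k = U / uc
k = 6.4007 / 3.891
k = 1.645

1.645


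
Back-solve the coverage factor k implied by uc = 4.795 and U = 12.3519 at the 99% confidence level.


k = U / uc
k = 12.3519 / 4.795
k = 2.576

2.576


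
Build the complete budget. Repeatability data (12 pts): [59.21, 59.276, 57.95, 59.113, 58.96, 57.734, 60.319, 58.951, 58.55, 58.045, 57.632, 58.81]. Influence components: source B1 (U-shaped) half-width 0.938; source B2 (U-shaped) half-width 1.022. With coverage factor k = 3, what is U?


mean = (59.21 + 59.276 + 57.95 + 59.113 + 58.96 + 57.734 + 60.319 + 58.951 + 58.55 + 58.045 + 57.632 + 58.81) / 12 = 58.7125
s = sqrt(sum((x - mean)^2)/(n-1)) = 0.77531442
u_A = s / sqrt(n) = 0.77531442 / sqrt(12) = 0.22381399
u_B1 = 0.938 / sqrt(2) = 0.66326616
u_B2 = 1.022 / sqrt(2) = 0.72266313
uc = sqrt(0.22381399^2 + 0.66326616^2 + 0.72266313^2) = 1.0061097
U = k * uc = 3 * 1.0061097
U = 3.0183

3.0183


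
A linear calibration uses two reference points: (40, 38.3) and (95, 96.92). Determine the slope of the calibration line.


slope = (y2 - y1) / (x2 - x1)
= (96.92 - 38.3) / (95 - 40)
= 58.6200 / 55
= 1.0658

1.0658


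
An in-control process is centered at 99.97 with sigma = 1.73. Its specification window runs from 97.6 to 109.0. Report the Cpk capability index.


Cpu = (USL - mean) / (3*sigma) = (109.0 - 99.97) / (3*1.73) = 1.7399
Cpl = (mean - LSL) / (3*sigma) = (99.97 - 97.6) / (3*1.73) = 0.4566
Cpk = min(Cpu, Cpl) = 0.4566

0.4566


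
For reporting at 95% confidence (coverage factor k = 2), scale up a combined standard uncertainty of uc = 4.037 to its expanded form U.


U = k * uc
U = 2 * 4.037
U = 8.0740

8.0740


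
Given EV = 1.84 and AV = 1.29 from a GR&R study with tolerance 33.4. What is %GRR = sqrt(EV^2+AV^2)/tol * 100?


GRR = sqrt(EV^2 + AV^2) = sqrt(1.84^2 + 1.29^2) = 2.2471538
%GRR = GRR / tol * 100 = 2.2471538 / 33.4 * 100
%GRR = 6.7280

6.7280


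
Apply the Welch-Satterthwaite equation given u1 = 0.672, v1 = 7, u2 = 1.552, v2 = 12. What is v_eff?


uc = sqrt(u1^2 + u2^2) = sqrt(0.672^2 + 1.552^2) = 1.6912386
v_eff = uc^4 / (u1^4/v1 + u2^4/v2)
= 1.6912386^4 / (0.672^4/7 + 1.552^4/12)
= 8.1812475 / 0.5126205
v_eff = 15.9597

15.9597


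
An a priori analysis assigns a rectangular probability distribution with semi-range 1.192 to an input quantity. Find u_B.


u_B = half_width / sqrt(3)
u_B = 1.192 / 1.7320508
u_B = 0.6882

0.6882


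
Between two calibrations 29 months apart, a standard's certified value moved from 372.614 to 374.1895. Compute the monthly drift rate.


rate = (v2 - v1) / months
= (374.1895 - 372.614) / 29
= 1.5755 / 29
= 0.0543

0.0543


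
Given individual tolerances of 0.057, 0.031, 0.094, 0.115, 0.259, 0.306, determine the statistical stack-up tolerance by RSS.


RSS = sqrt(0.057^2 + 0.031^2 + 0.094^2 + 0.115^2 + 0.259^2 + 0.306^2)
= sqrt(0.186988)
= 0.4324

0.4324


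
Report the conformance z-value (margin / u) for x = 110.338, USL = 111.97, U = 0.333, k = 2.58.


u = U / k = 0.333 / 2.58 = 0.12906977
margin = |USL - x| = |111.97 - 110.338| = 1.632
z = margin / u = 1.632 / 0.12906977
z = 12.6443

12.6443


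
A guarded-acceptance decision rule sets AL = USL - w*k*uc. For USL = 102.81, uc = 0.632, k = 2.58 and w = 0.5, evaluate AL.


U = k * uc = 2.58 * 0.632 = 1.63056
guard band g = w * U = 0.5 * 1.63056 = 0.81528
AL = USL - g = 102.81 - 0.81528
AL = 101.9947

101.9947


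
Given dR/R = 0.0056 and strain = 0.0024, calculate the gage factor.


GF = (dR/R) / epsilon
= 0.0056 / 0.0024
= 2.3333

2.3333


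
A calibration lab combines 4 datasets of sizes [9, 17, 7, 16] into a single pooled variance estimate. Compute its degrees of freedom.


nu = sum_i (n_i - 1)
nu = ((9 - 1) + (17 - 1) + (7 - 1) + (16 - 1))
nu = 8 + 16 + 6 + 15
nu = 45

45


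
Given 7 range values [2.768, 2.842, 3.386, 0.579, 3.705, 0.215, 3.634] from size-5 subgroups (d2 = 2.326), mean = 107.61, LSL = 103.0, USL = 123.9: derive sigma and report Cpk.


R_bar = (2.768 + 2.842 + 3.386 + 0.579 + 3.705 + 0.215 + 3.634) / 7 = 2.447
sigma = R_bar / d2 = 2.447 / 2.326 = 1.0520206
Cp = (USL - LSL)/(6*sigma) = (123.9 - 103.0)/(6*1.0520206) = 3.3111
Cpu = (123.9 - 107.61)/(3*1.0520206) = 5.1615
Cpl = (107.61 - 103.0)/(3*1.0520206) = 1.4607
Cpk = min(Cpu, Cpl) = 1.4607

1.4607


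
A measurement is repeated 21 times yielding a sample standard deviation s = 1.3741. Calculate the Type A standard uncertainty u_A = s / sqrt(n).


u_A = s / sqrt(n)
u_A = 1.3741 / sqrt(21)
u_A = 1.3741 / 4.5825757
u_A = 0.2999

0.2999


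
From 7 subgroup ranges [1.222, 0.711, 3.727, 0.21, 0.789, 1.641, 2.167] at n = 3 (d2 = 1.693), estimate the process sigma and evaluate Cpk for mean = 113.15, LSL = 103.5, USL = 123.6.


R_bar = (1.222 + 0.711 + 3.727 + 0.21 + 0.789 + 1.641 + 2.167) / 7 = 1.4952857
sigma = R_bar / d2 = 1.4952857 / 1.693 = 0.8832166
Cp = (USL - LSL)/(6*sigma) = (123.6 - 103.5)/(6*0.8832166) = 3.7930
Cpu = (123.6 - 113.15)/(3*0.8832166) = 3.9439
Cpl = (113.15 - 103.5)/(3*0.8832166) = 3.6420
Cpk = min(Cpu, Cpl) = 3.6420

3.6420


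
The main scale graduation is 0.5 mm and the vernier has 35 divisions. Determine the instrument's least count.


LC = MSD / n_div
= 0.5 / 35
= 0.0143

0.0143


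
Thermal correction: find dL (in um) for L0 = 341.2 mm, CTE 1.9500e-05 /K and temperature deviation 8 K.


dL = L * alpha * dT
= 341.2 * 1.9500e-05 * 8
= 0.0532272 mm
dL_um = 0.0532272 * 1000 = 53.2272 um

53.2272


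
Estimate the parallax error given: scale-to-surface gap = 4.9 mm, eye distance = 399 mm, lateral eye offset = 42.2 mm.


error = h * offset / d
= 4.9 * 42.2 / 399
= 0.5182

0.5182


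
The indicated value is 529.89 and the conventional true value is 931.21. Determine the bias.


Systematic error = measured - true
= 529.89 - 931.21
= -401.3200

-401.3200


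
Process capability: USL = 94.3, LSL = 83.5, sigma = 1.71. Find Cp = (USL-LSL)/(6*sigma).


Cp = (USL - LSL) / (6 * sigma)
= (94.3 - 83.5) / (6 * 1.71)
= 10.8000 / 10.2600
= 1.0526

1.0526


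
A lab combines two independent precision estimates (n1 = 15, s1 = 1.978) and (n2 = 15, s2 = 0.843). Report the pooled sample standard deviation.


s_p = sqrt(((n1-1)*s1^2 + (n2-1)*s2^2) / (n1+n2-2))
numerator = (15-1)*1.978^2 + (15-1)*0.843^2 = 54.774776 + 9.949086 = 64.723862
denominator = 15 + 15 - 2 = 28
s_p^2 = 64.723862 / 28 = 2.3115665
s_p = sqrt(2.3115665) = 1.5204

1.5204


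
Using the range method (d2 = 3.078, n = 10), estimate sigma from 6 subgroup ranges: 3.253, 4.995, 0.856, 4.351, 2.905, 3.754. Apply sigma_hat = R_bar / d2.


R_bar = (3.253 + 4.995 + 0.856 + 4.351 + 2.905 + 3.754) / 6
R_bar = 20.114 / 6 = 3.3523333
sigma_hat = R_bar / d2 = 3.3523333 / 3.078 = 1.0891

1.0891


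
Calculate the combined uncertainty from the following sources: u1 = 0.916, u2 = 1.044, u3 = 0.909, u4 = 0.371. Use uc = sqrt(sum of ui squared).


uc = sqrt(0.916^2 + 1.044^2 + 0.909^2 + 0.371^2)
uc = sqrt(2.892914)
uc = 1.7009

1.7009


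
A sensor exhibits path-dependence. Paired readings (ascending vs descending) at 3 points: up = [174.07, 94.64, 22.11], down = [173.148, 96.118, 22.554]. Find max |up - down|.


|174.07 - 173.148| = 0.9220
|94.64 - 96.118| = 1.4780
|22.11 - 22.554| = 0.4440
hysteresis = max(diffs) = 1.4780

1.4780


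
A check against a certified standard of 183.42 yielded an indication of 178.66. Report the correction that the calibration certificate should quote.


Correction = standard - reading
= 183.42 - 178.66
= 4.7600

4.7600


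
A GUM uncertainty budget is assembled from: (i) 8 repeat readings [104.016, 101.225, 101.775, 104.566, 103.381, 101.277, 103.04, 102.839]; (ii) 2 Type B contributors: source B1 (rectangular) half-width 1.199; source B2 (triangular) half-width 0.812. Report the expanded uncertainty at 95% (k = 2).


mean = (104.016 + 101.225 + 101.775 + 104.566 + 103.381 + 101.277 + 103.04 + 102.839) / 8 = 102.764875
s = sqrt(sum((x - mean)^2)/(n-1)) = 1.2441292
u_A = s / sqrt(n) = 1.2441292 / sqrt(8) = 0.4398661
u_B1 = 1.199 / sqrt(3) = 0.69224297
u_B2 = 0.812 / sqrt(6) = 0.33149761
uc = sqrt(0.4398661^2 + 0.69224297^2 + 0.33149761^2) = 0.88463166
U = k * uc = 2 * 0.88463166
U = 1.7693

1.7693


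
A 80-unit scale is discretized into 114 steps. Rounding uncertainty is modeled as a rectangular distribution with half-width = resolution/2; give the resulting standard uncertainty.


resolution = range / divisions
resolution = 80 / 114 = 0.70175439
u_res = resolution / (2*sqrt(3))
u_res = 0.70175439 / 3.4641016
u_res = 0.2026

0.2026


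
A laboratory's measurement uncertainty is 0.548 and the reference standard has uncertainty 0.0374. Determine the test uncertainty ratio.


TUR = u_lab / u_ref
= 0.548 / 0.0374
= 14.6524

14.6524


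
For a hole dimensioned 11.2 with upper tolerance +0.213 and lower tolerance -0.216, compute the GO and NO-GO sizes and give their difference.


GO = nominal - lower_tol (smallest hole = maximum material condition)
GO = 11.2 - 0.216 = 10.984
NO-GO = nominal + upper_tol (largest hole = least material condition)
NO-GO = 11.2 + 0.213 = 11.413
spread = NO-GO - GO = 11.413 - 10.984 = 0.4290

0.4290


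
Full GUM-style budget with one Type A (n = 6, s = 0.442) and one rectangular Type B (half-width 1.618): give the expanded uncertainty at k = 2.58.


u_A = s / sqrt(n) = 0.442 / sqrt(6) = 0.18044574
u_B = half_width / sqrt(3) = 1.618 / sqrt(3) = 0.93415274
uc = sqrt(u_A^2 + u_B^2) = sqrt(0.18044574^2 + 0.93415274^2) = 0.95142105
U = k * uc = 2.58 * 0.95142105
U = 2.4547

2.4547


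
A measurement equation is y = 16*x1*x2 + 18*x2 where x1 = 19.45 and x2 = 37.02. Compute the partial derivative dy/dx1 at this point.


y = 16*x1*x2 + 18*x2
dy/dx1 = 16*x2
Evaluate at x2 = 37.02: c1 = 16 * 37.02
c1 = 592.3200

592.3200


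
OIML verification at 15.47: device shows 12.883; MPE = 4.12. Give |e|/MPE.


e = indication - reference = 12.883 - 15.47 = -2.5870
|e| = 2.5870
ratio = |e| / MPE = 2.5870 / 4.12
ratio = 0.6279

0.6279


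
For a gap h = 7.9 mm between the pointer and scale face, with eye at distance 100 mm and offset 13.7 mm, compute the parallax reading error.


error = h * offset / d
= 7.9 * 13.7 / 100
= 1.0823

1.0823


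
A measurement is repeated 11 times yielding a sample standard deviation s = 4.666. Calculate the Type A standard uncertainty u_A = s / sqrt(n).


u_A = s / sqrt(n)
u_A = 4.666 / sqrt(11)
u_A = 4.666 / 3.3166248
u_A = 1.4069

1.4069


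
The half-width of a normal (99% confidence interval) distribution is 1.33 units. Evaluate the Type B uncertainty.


u_B = half_width / 2.576
u_B = 1.33 / 2.576
u_B = 0.5163

0.5163


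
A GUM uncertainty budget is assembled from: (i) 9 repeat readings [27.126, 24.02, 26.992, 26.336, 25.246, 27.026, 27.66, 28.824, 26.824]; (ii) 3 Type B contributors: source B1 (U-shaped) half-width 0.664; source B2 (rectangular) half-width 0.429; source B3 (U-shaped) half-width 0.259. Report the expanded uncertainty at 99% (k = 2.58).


mean = (27.126 + 24.02 + 26.992 + 26.336 + 25.246 + 27.026 + 27.66 + 28.824 + 26.824) / 9 = 26.67266667
s = sqrt(sum((x - mean)^2)/(n-1)) = 1.3803829
u_A = s / sqrt(n) = 1.3803829 / sqrt(9) = 0.46012763
u_B1 = 0.664 / sqrt(2) = 0.4695189
u_B2 = 0.429 / sqrt(3) = 0.24768327
u_B3 = 0.259 / sqrt(2) = 0.18314066
uc = sqrt(0.46012763^2 + 0.4695189^2 + 0.24768327^2 + 0.18314066^2) = 0.72598412
U = k * uc = 2.58 * 0.72598412
U = 1.8730

1.8730


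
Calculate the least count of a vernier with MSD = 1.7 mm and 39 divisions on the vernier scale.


LC = MSD / n_div
= 1.7 / 39
= 0.0436

0.0436


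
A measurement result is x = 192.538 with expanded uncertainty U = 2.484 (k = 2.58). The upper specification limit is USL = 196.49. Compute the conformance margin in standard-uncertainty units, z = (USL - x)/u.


u = U / k = 2.484 / 2.58 = 0.9627907
margin = |USL - x| = |196.49 - 192.538| = 3.952
z = margin / u = 3.952 / 0.9627907
z = 4.1047

4.1047


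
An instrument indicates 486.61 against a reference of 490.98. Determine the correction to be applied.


Correction = standard - reading
= 490.98 - 486.61
= 4.3700

4.3700


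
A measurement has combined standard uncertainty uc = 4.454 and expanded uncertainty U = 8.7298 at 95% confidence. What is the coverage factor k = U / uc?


k = U / uc
k = 8.7298 / 4.454
k = 1.96

1.96


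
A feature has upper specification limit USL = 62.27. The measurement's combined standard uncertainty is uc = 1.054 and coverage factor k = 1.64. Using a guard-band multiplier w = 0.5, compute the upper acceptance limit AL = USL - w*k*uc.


U = k * uc = 1.64 * 1.054 = 1.72856
guard band g = w * U = 0.5 * 1.72856 = 0.86428
AL = USL - g = 62.27 - 0.86428
AL = 61.4057

61.4057


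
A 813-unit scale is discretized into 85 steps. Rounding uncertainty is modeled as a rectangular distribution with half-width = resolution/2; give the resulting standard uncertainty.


resolution = range / divisions
resolution = 813 / 85 = 9.5647059
u_res = resolution / (2*sqrt(3))
u_res = 9.5647059 / 3.4641016
u_res = 2.7611

2.7611


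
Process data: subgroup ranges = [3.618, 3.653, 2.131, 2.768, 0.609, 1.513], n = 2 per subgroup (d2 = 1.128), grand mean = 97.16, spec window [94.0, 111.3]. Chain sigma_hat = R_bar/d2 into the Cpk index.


R_bar = (3.618 + 3.653 + 2.131 + 2.768 + 0.609 + 1.513) / 6 = 2.382
sigma = R_bar / d2 = 2.382 / 1.128 = 2.1117021
Cp = (USL - LSL)/(6*sigma) = (111.3 - 94.0)/(6*2.1117021) = 1.3654
Cpu = (111.3 - 97.16)/(3*2.1117021) = 2.2320
Cpl = (97.16 - 94.0)/(3*2.1117021) = 0.4988
Cpk = min(Cpu, Cpl) = 0.4988

0.4988


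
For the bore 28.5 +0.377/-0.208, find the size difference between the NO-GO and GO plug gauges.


GO = nominal - lower_tol (smallest hole = maximum material condition)
GO = 28.5 - 0.208 = 28.292
NO-GO = nominal + upper_tol (largest hole = least material condition)
NO-GO = 28.5 + 0.377 = 28.877
spread = NO-GO - GO = 28.877 - 28.292 = 0.5850

0.5850


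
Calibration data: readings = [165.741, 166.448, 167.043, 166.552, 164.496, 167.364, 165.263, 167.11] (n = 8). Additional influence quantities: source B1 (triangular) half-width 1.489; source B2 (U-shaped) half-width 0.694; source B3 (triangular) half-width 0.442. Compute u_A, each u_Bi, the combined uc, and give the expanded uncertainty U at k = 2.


mean = (165.741 + 166.448 + 167.043 + 166.552 + 164.496 + 167.364 + 165.263 + 167.11) / 8 = 166.252125
s = sqrt(sum((x - mean)^2)/(n-1)) = 1.0035354
u_A = s / sqrt(n) = 1.0035354 / sqrt(8) = 0.35480334
u_B1 = 1.489 / sqrt(6) = 0.6078817
u_B2 = 0.694 / sqrt(2) = 0.49073211
u_B3 = 0.442 / sqrt(6) = 0.18044574
uc = sqrt(0.35480334^2 + 0.6078817^2 + 0.49073211^2 + 0.18044574^2) = 0.87680342
U = k * uc = 2 * 0.87680342
U = 1.7536

1.7536


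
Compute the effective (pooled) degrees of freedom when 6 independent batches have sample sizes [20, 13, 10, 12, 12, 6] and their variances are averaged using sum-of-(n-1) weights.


nu = sum_i (n_i - 1)
nu = ((20 - 1) + (13 - 1) + (10 - 1) + (12 - 1) + (12 - 1) + (6 - 1))
nu = 19 + 12 + 9 + 11 + 11 + 5
nu = 67

67


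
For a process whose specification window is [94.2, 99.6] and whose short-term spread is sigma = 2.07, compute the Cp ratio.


Cp = (USL - LSL) / (6 * sigma)
= (99.6 - 94.2) / (6 * 2.07)
= 5.4000 / 12.4200
= 0.4348

0.4348


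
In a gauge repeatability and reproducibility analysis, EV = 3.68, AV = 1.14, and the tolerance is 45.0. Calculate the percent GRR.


GRR = sqrt(EV^2 + AV^2) = sqrt(3.68^2 + 1.14^2) = 3.8525316
%GRR = GRR / tol * 100 = 3.8525316 / 45.0 * 100
%GRR = 8.5612

8.5612


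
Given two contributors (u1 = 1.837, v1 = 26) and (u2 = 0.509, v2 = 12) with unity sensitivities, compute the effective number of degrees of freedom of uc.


uc = sqrt(u1^2 + u2^2) = sqrt(1.837^2 + 0.509^2) = 1.9062135
v_eff = uc^4 / (u1^4/v1 + u2^4/v2)
= 1.9062135^4 / (1.837^4/26 + 0.509^4/12)
= 13.203412 / 0.44358265
v_eff = 29.7654

29.7654


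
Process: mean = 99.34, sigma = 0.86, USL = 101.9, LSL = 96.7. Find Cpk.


Cpu = (USL - mean) / (3*sigma) = (101.9 - 99.34) / (3*0.86) = 0.9922
Cpl = (mean - LSL) / (3*sigma) = (99.34 - 96.7) / (3*0.86) = 1.0233
Cpk = min(Cpu, Cpl) = 0.9922

0.9922


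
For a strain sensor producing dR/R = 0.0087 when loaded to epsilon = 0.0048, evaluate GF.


GF = (dR/R) / epsilon
= 0.0087 / 0.0048
= 1.8125

1.8125


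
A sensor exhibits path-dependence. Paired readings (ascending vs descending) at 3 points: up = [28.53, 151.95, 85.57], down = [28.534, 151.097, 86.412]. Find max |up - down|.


|28.53 - 28.534| = 0.0040
|151.95 - 151.097| = 0.8530
|85.57 - 86.412| = 0.8420
hysteresis = max(diffs) = 0.8530

0.8530


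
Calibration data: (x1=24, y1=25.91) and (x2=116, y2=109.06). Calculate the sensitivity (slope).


slope = (y2 - y1) / (x2 - x1)
= (109.06 - 25.91) / (116 - 24)
= 83.1500 / 92
= 0.9038

0.9038


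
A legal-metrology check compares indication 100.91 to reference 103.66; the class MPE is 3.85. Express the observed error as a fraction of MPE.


e = indication - reference = 100.91 - 103.66 = -2.7500
|e| = 2.7500
ratio = |e| / MPE = 2.7500 / 3.85
ratio = 0.7143

0.7143


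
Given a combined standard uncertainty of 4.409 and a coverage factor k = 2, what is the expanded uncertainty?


U = k * uc
U = 2 * 4.409
U = 8.8180

8.8180


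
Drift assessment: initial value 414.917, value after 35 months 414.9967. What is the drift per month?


rate = (v2 - v1) / months
= (414.9967 - 414.917) / 35
= 0.0797 / 35
= 0.0023

0.0023


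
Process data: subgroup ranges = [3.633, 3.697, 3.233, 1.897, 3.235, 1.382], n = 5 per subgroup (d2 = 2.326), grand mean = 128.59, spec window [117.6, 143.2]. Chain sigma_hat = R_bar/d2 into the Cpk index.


R_bar = (3.633 + 3.697 + 3.233 + 1.897 + 3.235 + 1.382) / 6 = 2.8461667
sigma = R_bar / d2 = 2.8461667 / 2.326 = 1.2236314
Cp = (USL - LSL)/(6*sigma) = (143.2 - 117.6)/(6*1.2236314) = 3.4869
Cpu = (143.2 - 128.59)/(3*1.2236314) = 3.9800
Cpl = (128.59 - 117.6)/(3*1.2236314) = 2.9938
Cpk = min(Cpu, Cpl) = 2.9938

2.9938


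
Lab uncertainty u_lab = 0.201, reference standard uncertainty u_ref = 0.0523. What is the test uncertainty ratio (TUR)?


TUR = u_lab / u_ref
= 0.201 / 0.0523
= 3.8432

3.8432


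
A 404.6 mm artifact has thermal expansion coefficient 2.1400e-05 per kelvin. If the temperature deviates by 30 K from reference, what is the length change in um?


dL = L * alpha * dT
= 404.6 * 2.1400e-05 * 30
= 0.2597532 mm
dL_um = 0.2597532 * 1000 = 259.7532 um

259.7532


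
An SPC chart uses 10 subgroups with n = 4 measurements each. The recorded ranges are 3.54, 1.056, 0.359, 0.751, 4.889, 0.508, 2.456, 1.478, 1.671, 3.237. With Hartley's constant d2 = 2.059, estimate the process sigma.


R_bar = (3.54 + 1.056 + 0.359 + 0.751 + 4.889 + 0.508 + 2.456 + 1.478 + 1.671 + 3.237) / 10
R_bar = 19.945 / 10 = 1.9945
sigma_hat = R_bar / d2 = 1.9945 / 2.059 = 0.9687

0.9687


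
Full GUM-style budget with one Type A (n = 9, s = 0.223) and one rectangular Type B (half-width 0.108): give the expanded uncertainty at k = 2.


u_A = s / sqrt(n) = 0.223 / sqrt(9) = 0.074333333
u_B = half_width / sqrt(3) = 0.108 / sqrt(3) = 0.062353829
uc = sqrt(u_A^2 + u_B^2) = sqrt(0.074333333^2 + 0.062353829^2) = 0.097022907
U = k * uc = 2 * 0.097022907
U = 0.1940

0.1940


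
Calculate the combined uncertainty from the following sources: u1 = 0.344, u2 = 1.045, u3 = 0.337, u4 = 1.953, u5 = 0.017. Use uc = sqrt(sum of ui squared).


uc = sqrt(0.344^2 + 1.045^2 + 0.337^2 + 1.953^2 + 0.017^2)
uc = sqrt(5.138428)
uc = 2.2668

2.2668


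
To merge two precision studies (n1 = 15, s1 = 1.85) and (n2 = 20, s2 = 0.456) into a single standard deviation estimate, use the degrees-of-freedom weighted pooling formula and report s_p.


s_p = sqrt(((n1-1)*s1^2 + (n2-1)*s2^2) / (n1+n2-2))
numerator = (15-1)*1.85^2 + (20-1)*0.456^2 = 47.915 + 3.950784 = 51.865784
denominator = 15 + 20 - 2 = 33
s_p^2 = 51.865784 / 33 = 1.5716904
s_p = sqrt(1.5716904) = 1.2537

1.2537


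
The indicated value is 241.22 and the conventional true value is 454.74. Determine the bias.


Systematic error = measured - true
= 241.22 - 454.74
= -213.5200

-213.5200


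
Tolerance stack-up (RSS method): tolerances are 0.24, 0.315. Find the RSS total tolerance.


RSS = sqrt(0.24^2 + 0.315^2)
= sqrt(0.156825)
= 0.3960

0.3960


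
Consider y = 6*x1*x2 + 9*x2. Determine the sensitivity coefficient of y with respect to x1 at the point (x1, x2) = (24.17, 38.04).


y = 6*x1*x2 + 9*x2
dy/dx1 = 6*x2
Evaluate at x2 = 38.04: c1 = 6 * 38.04
c1 = 228.2400

228.2400


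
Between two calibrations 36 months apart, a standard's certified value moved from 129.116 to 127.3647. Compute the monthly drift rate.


rate = (v2 - v1) / months
= (127.3647 - 129.116) / 36
= -1.7513 / 36
= -0.0486

-0.0486


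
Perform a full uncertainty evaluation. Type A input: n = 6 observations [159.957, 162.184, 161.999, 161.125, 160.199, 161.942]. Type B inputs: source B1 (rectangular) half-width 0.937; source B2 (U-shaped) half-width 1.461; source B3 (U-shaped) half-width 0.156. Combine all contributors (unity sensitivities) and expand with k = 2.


mean = (159.957 + 162.184 + 161.999 + 161.125 + 160.199 + 161.942) / 6 = 161.2343333
s = sqrt(sum((x - mean)^2)/(n-1)) = 0.96982713
u_A = s / sqrt(n) = 0.96982713 / sqrt(6) = 0.39593027
u_B1 = 0.937 / sqrt(3) = 0.5409772
u_B2 = 1.461 / sqrt(2) = 1.033083
u_B3 = 0.156 / sqrt(2) = 0.11030866
uc = sqrt(0.39593027^2 + 0.5409772^2 + 1.033083^2 + 0.11030866^2) = 1.236465
U = k * uc = 2 * 1.236465
U = 2.4729

2.4729


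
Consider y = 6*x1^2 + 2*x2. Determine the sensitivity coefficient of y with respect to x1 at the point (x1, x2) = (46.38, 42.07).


y = 6*x1^2 + 2*x2
dy/dx1 = 2*6*x1
Evaluate at x1 = 46.38: c1 = 12 * 46.38
c1 = 556.5600

556.5600


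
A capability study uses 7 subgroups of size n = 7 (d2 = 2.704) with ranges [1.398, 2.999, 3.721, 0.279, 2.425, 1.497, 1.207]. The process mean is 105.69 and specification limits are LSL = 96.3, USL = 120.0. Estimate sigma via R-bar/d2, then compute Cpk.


R_bar = (1.398 + 2.999 + 3.721 + 0.279 + 2.425 + 1.497 + 1.207) / 7 = 1.9322857
sigma = R_bar / d2 = 1.9322857 / 2.704 = 0.7146027
Cp = (USL - LSL)/(6*sigma) = (120.0 - 96.3)/(6*0.7146027) = 5.5275
Cpu = (120.0 - 105.69)/(3*0.7146027) = 6.6750
Cpl = (105.69 - 96.3)/(3*0.7146027) = 4.3801
Cpk = min(Cpu, Cpl) = 4.3801

4.3801


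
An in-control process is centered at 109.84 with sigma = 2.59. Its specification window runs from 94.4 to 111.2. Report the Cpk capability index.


Cpu = (USL - mean) / (3*sigma) = (111.2 - 109.84) / (3*2.59) = 0.1750
Cpl = (mean - LSL) / (3*sigma) = (109.84 - 94.4) / (3*2.59) = 1.9871
Cpk = min(Cpu, Cpl) = 0.1750

0.1750


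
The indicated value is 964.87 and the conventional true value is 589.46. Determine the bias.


Systematic error = measured - true
= 964.87 - 589.46
= 375.4100

375.4100


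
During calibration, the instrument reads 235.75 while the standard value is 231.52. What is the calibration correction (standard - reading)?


Correction = standard - reading
= 231.52 - 235.75
= -4.2300

-4.2300


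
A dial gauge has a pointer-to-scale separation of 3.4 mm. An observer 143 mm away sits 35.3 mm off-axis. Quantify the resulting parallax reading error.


error = h * offset / d
= 3.4 * 35.3 / 143
= 0.8393

0.8393
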